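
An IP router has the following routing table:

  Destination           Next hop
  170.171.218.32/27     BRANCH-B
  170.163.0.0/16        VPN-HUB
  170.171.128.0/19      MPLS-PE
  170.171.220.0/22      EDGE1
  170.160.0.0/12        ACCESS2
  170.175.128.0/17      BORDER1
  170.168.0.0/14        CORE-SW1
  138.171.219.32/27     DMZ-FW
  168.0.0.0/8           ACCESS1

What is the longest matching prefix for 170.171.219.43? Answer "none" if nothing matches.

Entries matching 170.171.219.43:
  170.160.0.0/12 (170.160.0.0 - 170.175.255.255)
  170.168.0.0/14 (170.168.0.0 - 170.171.255.255)
Most specific is 170.168.0.0/14.

170.168.0.0/14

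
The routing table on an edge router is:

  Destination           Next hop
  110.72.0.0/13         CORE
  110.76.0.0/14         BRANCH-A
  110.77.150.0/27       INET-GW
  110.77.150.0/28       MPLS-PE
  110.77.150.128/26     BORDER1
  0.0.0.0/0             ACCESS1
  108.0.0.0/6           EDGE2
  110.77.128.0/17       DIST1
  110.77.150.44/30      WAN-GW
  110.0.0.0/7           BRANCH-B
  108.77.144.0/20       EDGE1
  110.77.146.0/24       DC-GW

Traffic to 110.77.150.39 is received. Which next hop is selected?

DIST1

Routes whose prefix contains 110.77.150.39:
  0.0.0.0/0 (default, matches everything) -> ACCESS1
  108.0.0.0/6 (108.0.0.0 - 111.255.255.255) -> EDGE2
  110.0.0.0/7 (110.0.0.0 - 111.255.255.255) -> BRANCH-B
  110.72.0.0/13 (110.72.0.0 - 110.79.255.255) -> CORE
  110.76.0.0/14 (110.76.0.0 - 110.79.255.255) -> BRANCH-A
  110.77.128.0/17 (110.77.128.0 - 110.77.255.255) -> DIST1
More-specific entries that do NOT match:
  110.77.150.44/30 (110.77.150.44 - 110.77.150.47) does not contain 110.77.150.39
  110.77.150.0/28 (110.77.150.0 - 110.77.150.15) does not contain 110.77.150.39
  110.77.150.0/27 (110.77.150.0 - 110.77.150.31) does not contain 110.77.150.39
  110.77.150.128/26 (110.77.150.128 - 110.77.150.191) does not contain 110.77.150.39
  110.77.146.0/24 (110.77.146.0 - 110.77.146.255) does not contain 110.77.150.39
  108.77.144.0/20 (108.77.144.0 - 108.77.159.255) does not contain 110.77.150.39
Longest matching prefix is /17 -> next hop DIST1.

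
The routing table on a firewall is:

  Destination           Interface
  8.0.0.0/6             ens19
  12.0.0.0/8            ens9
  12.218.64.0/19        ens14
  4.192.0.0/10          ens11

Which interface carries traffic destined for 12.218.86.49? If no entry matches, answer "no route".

ens14

Routes whose prefix contains 12.218.86.49:
  12.0.0.0/8 (12.0.0.0 - 12.255.255.255) -> ens9
  12.218.64.0/19 (12.218.64.0 - 12.218.95.255) -> ens14
Longest matching prefix is /19 -> interface ens14.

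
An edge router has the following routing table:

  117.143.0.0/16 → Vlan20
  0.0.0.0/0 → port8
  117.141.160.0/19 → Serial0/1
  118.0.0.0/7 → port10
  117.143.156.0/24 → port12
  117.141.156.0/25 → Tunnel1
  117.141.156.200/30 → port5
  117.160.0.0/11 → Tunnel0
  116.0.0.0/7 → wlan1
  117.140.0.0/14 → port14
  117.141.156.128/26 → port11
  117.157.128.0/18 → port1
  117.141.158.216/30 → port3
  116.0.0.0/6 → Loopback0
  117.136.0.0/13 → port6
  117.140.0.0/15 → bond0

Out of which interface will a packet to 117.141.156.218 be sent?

bond0

Routes whose prefix contains 117.141.156.218:
  0.0.0.0/0 (default, matches everything) -> port8
  116.0.0.0/6 (116.0.0.0 - 119.255.255.255) -> Loopback0
  116.0.0.0/7 (116.0.0.0 - 117.255.255.255) -> wlan1
  117.136.0.0/13 (117.136.0.0 - 117.143.255.255) -> port6
  117.140.0.0/14 (117.140.0.0 - 117.143.255.255) -> port14
  117.140.0.0/15 (117.140.0.0 - 117.141.255.255) -> bond0
More-specific entries that do NOT match:
  117.141.156.200/30 (117.141.156.200 - 117.141.156.203) does not contain 117.141.156.218
  117.141.158.216/30 (117.141.158.216 - 117.141.158.219) does not contain 117.141.156.218
  117.141.156.128/26 (117.141.156.128 - 117.141.156.191) does not contain 117.141.156.218
  117.141.156.0/25 (117.141.156.0 - 117.141.156.127) does not contain 117.141.156.218
  117.143.156.0/24 (117.143.156.0 - 117.143.156.255) does not contain 117.141.156.218
  117.141.160.0/19 (117.141.160.0 - 117.141.191.255) does not contain 117.141.156.218
  117.157.128.0/18 (117.157.128.0 - 117.157.191.255) does not contain 117.141.156.218
  117.143.0.0/16 (117.143.0.0 - 117.143.255.255) does not contain 117.141.156.218
Longest matching prefix is /15 -> interface bond0.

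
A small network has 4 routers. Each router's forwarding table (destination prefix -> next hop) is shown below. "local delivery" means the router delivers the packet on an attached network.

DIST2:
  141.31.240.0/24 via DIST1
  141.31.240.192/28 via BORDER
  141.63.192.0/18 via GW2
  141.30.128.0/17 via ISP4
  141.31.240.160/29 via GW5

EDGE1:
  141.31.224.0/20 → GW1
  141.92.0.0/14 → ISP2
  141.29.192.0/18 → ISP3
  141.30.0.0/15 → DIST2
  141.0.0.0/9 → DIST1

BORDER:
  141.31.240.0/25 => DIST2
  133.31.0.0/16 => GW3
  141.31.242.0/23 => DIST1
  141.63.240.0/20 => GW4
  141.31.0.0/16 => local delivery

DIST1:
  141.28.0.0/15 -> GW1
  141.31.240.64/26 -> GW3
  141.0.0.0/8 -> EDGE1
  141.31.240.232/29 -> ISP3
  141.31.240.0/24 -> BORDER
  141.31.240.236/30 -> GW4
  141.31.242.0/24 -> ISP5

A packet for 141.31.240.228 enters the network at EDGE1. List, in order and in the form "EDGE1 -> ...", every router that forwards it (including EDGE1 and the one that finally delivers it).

At EDGE1: longest match for 141.31.240.228 is 141.30.0.0/15 -> DIST2
At DIST2: longest match for 141.31.240.228 is 141.31.240.0/24 -> DIST1
At DIST1: longest match for 141.31.240.228 is 141.31.240.0/24 -> BORDER
At BORDER: longest match for 141.31.240.228 is 141.31.0.0/16 -> local delivery

EDGE1 -> DIST2 -> DIST1 -> BORDER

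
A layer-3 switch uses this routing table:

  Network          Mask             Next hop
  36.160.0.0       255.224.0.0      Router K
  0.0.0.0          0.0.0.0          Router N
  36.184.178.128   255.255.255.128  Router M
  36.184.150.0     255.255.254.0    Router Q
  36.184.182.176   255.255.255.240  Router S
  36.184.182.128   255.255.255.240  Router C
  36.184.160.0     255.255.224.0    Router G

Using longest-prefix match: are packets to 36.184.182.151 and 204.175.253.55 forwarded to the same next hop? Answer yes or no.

36.184.182.151: longest match 36.184.160.0/19 -> Router G
204.175.253.55: longest match 0.0.0.0/0 -> Router N

no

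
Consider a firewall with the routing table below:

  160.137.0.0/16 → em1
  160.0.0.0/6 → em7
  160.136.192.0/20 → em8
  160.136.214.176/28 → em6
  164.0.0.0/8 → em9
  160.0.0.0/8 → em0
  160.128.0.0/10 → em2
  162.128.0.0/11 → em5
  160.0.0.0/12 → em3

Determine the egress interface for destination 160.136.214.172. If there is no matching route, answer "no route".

em2

Routes whose prefix contains 160.136.214.172:
  160.0.0.0/6 (160.0.0.0 - 163.255.255.255) -> em7
  160.0.0.0/8 (160.0.0.0 - 160.255.255.255) -> em0
  160.128.0.0/10 (160.128.0.0 - 160.191.255.255) -> em2
More-specific entries that do NOT match:
  160.136.214.176/28 (160.136.214.176 - 160.136.214.191) does not contain 160.136.214.172
  160.136.192.0/20 (160.136.192.0 - 160.136.207.255) does not contain 160.136.214.172
  160.137.0.0/16 (160.137.0.0 - 160.137.255.255) does not contain 160.136.214.172
  160.0.0.0/12 (160.0.0.0 - 160.15.255.255) does not contain 160.136.214.172
  162.128.0.0/11 (162.128.0.0 - 162.159.255.255) does not contain 160.136.214.172
Longest matching prefix is /10 -> interface em2.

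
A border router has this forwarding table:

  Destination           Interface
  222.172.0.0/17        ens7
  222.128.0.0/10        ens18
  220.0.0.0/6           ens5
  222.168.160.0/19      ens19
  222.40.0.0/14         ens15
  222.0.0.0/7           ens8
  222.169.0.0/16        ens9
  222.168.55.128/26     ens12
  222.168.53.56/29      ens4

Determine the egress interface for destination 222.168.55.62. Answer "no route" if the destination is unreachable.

Routes whose prefix contains 222.168.55.62:
  220.0.0.0/6 (220.0.0.0 - 223.255.255.255) -> ens5
  222.0.0.0/7 (222.0.0.0 - 223.255.255.255) -> ens8
  222.128.0.0/10 (222.128.0.0 - 222.191.255.255) -> ens18
More-specific entries that do NOT match:
  222.168.53.56/29 (222.168.53.56 - 222.168.53.63) does not contain 222.168.55.62
  222.168.55.128/26 (222.168.55.128 - 222.168.55.191) does not contain 222.168.55.62
  222.168.160.0/19 (222.168.160.0 - 222.168.191.255) does not contain 222.168.55.62
  222.172.0.0/17 (222.172.0.0 - 222.172.127.255) does not contain 222.168.55.62
  222.169.0.0/16 (222.169.0.0 - 222.169.255.255) does not contain 222.168.55.62
  222.40.0.0/14 (222.40.0.0 - 222.43.255.255) does not contain 222.168.55.62
Longest matching prefix is /10 -> interface ens18.

ens18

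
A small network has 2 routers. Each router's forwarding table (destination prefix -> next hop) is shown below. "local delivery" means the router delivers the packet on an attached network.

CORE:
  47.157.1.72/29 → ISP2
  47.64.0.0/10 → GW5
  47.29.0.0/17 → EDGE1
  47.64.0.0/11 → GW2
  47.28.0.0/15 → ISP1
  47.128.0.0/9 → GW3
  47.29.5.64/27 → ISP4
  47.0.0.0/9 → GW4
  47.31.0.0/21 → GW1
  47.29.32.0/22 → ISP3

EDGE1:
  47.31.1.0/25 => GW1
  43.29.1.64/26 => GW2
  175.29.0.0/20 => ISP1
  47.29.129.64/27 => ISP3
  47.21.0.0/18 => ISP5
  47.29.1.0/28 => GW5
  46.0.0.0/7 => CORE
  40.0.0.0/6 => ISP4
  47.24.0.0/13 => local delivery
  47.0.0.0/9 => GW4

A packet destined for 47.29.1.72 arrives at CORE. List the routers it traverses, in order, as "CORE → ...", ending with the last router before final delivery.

At CORE: longest match for 47.29.1.72 is 47.29.0.0/17 -> EDGE1
At EDGE1: longest match for 47.29.1.72 is 47.24.0.0/13 -> local delivery

CORE → EDGE1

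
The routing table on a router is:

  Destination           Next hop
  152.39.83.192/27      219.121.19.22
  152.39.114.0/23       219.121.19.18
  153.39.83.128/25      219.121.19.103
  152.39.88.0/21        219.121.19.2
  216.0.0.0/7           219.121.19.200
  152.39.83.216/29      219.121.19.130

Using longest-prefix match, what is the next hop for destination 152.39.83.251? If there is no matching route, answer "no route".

no route

No entry's prefix contains 152.39.83.251; there is no default route.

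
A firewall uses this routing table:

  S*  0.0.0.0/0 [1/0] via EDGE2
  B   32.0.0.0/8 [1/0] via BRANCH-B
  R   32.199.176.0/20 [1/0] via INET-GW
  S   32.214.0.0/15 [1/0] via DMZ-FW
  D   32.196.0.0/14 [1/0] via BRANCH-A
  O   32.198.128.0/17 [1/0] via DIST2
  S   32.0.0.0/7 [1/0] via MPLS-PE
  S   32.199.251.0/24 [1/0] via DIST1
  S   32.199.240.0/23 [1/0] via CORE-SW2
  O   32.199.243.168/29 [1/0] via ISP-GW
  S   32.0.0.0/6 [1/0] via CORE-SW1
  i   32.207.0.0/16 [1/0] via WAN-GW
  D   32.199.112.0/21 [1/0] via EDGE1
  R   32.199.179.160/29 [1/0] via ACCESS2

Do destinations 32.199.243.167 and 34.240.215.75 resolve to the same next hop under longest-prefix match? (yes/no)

no

32.199.243.167: longest match 32.196.0.0/14 -> BRANCH-A
34.240.215.75: longest match 32.0.0.0/6 -> CORE-SW1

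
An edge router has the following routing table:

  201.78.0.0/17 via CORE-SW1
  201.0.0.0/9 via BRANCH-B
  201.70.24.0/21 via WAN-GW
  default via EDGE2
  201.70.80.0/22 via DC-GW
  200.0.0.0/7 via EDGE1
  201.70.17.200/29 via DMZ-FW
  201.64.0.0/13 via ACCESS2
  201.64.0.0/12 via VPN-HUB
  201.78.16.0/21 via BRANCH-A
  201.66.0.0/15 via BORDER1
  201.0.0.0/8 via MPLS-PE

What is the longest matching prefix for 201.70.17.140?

201.64.0.0/13

Entries matching 201.70.17.140:
  0.0.0.0/0 (default, matches everything)
  200.0.0.0/7 (200.0.0.0 - 201.255.255.255)
  201.0.0.0/8 (201.0.0.0 - 201.255.255.255)
  201.0.0.0/9 (201.0.0.0 - 201.127.255.255)
  201.64.0.0/12 (201.64.0.0 - 201.79.255.255)
  201.64.0.0/13 (201.64.0.0 - 201.71.255.255)
Most specific is 201.64.0.0/13.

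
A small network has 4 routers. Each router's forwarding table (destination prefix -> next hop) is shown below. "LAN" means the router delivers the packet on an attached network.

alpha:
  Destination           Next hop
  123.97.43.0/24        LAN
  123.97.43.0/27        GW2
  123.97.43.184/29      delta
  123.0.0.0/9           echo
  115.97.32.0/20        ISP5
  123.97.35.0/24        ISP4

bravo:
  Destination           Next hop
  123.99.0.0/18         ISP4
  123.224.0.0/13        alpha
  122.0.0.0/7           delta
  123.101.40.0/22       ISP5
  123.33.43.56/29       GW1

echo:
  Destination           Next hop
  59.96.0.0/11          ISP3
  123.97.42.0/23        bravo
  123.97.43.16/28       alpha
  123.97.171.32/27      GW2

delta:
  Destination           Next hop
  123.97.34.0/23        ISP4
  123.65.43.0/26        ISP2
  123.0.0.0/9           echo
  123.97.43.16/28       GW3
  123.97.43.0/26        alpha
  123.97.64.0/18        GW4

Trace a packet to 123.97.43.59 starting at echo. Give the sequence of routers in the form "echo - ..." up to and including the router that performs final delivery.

echo - bravo - delta - alpha

At echo: longest match for 123.97.43.59 is 123.97.42.0/23 -> bravo
At bravo: longest match for 123.97.43.59 is 122.0.0.0/7 -> delta
At delta: longest match for 123.97.43.59 is 123.97.43.0/26 -> alpha
At alpha: longest match for 123.97.43.59 is 123.97.43.0/24 -> LAN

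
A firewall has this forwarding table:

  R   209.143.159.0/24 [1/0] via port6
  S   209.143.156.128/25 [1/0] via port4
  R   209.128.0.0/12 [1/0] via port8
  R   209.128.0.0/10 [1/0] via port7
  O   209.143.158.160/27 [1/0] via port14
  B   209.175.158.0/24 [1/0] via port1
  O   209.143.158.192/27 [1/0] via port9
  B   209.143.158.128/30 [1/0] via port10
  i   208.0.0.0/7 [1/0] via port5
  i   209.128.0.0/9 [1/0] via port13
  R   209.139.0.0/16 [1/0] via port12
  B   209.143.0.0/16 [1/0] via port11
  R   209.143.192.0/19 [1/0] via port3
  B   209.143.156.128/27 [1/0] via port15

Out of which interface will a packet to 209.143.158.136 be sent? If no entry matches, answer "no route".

port11

Routes whose prefix contains 209.143.158.136:
  208.0.0.0/7 (208.0.0.0 - 209.255.255.255) -> port5
  209.128.0.0/9 (209.128.0.0 - 209.255.255.255) -> port13
  209.128.0.0/10 (209.128.0.0 - 209.191.255.255) -> port7
  209.128.0.0/12 (209.128.0.0 - 209.143.255.255) -> port8
  209.143.0.0/16 (209.143.0.0 - 209.143.255.255) -> port11
More-specific entries that do NOT match:
  209.143.158.128/30 (209.143.158.128 - 209.143.158.131) does not contain 209.143.158.136
  209.143.158.160/27 (209.143.158.160 - 209.143.158.191) does not contain 209.143.158.136
  209.143.158.192/27 (209.143.158.192 - 209.143.158.223) does not contain 209.143.158.136
  209.143.156.128/27 (209.143.156.128 - 209.143.156.159) does not contain 209.143.158.136
  209.143.156.128/25 (209.143.156.128 - 209.143.156.255) does not contain 209.143.158.136
  209.143.159.0/24 (209.143.159.0 - 209.143.159.255) does not contain 209.143.158.136
  209.175.158.0/24 (209.175.158.0 - 209.175.158.255) does not contain 209.143.158.136
  209.143.192.0/19 (209.143.192.0 - 209.143.223.255) does not contain 209.143.158.136
Longest matching prefix is /16 -> interface port11.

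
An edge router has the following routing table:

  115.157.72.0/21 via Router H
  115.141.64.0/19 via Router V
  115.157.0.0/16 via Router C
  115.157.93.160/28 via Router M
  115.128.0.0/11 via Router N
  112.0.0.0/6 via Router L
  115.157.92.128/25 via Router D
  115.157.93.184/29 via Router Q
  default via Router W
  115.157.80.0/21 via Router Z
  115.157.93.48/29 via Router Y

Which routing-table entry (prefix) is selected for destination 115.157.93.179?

115.157.0.0/16

Entries matching 115.157.93.179:
  0.0.0.0/0 (default, matches everything)
  112.0.0.0/6 (112.0.0.0 - 115.255.255.255)
  115.128.0.0/11 (115.128.0.0 - 115.159.255.255)
  115.157.0.0/16 (115.157.0.0 - 115.157.255.255)
Most specific is 115.157.0.0/16.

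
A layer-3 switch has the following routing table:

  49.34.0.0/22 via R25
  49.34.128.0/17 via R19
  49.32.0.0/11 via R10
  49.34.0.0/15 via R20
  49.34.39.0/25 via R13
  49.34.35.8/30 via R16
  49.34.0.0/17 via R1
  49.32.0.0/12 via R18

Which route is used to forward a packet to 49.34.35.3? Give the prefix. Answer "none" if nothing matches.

Entries matching 49.34.35.3:
  49.32.0.0/11 (49.32.0.0 - 49.63.255.255)
  49.32.0.0/12 (49.32.0.0 - 49.47.255.255)
  49.34.0.0/15 (49.34.0.0 - 49.35.255.255)
  49.34.0.0/17 (49.34.0.0 - 49.34.127.255)
Most specific is 49.34.0.0/17.

49.34.0.0/17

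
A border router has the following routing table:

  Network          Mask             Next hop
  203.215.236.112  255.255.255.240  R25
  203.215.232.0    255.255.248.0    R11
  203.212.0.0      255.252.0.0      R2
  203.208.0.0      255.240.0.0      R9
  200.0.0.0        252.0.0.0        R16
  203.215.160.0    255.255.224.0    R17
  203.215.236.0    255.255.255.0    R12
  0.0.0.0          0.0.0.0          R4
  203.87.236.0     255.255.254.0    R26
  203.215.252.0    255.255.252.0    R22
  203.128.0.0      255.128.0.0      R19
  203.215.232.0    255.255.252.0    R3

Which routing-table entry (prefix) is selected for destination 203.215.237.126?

Entries matching 203.215.237.126:
  0.0.0.0/0 (default, matches everything)
  200.0.0.0/6 (200.0.0.0 - 203.255.255.255)
  203.128.0.0/9 (203.128.0.0 - 203.255.255.255)
  203.208.0.0/12 (203.208.0.0 - 203.223.255.255)
  203.212.0.0/14 (203.212.0.0 - 203.215.255.255)
  203.215.232.0/21 (203.215.232.0 - 203.215.239.255)
Most specific is 203.215.232.0/21.

203.215.232.0/21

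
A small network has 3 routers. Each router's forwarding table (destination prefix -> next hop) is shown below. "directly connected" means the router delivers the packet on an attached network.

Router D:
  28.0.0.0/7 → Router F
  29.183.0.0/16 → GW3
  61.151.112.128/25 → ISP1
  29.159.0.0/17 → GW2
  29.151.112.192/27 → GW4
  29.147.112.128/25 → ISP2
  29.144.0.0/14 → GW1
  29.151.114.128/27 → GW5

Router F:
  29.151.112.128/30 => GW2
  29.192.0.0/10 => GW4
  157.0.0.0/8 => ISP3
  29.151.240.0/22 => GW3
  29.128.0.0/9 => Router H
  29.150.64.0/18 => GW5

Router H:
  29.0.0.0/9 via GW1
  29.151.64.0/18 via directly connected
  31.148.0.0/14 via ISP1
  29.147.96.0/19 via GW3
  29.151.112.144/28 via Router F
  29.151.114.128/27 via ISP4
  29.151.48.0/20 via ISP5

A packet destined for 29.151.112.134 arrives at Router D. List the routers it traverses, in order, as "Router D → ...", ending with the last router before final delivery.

At Router D: longest match for 29.151.112.134 is 28.0.0.0/7 -> Router F
At Router F: longest match for 29.151.112.134 is 29.128.0.0/9 -> Router H
At Router H: longest match for 29.151.112.134 is 29.151.64.0/18 -> directly connected

Router D → Router F → Router H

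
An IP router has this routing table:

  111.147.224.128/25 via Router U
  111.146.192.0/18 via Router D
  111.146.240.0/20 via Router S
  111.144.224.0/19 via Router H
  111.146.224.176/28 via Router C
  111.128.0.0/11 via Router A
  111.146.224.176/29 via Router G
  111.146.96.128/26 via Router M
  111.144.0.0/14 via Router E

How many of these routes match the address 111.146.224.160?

3

Prefixes containing 111.146.224.160:
  111.128.0.0/11 (111.128.0.0 - 111.159.255.255)
  111.144.0.0/14 (111.144.0.0 - 111.147.255.255)
  111.146.192.0/18 (111.146.192.0 - 111.146.255.255)
Total matching entries: 3.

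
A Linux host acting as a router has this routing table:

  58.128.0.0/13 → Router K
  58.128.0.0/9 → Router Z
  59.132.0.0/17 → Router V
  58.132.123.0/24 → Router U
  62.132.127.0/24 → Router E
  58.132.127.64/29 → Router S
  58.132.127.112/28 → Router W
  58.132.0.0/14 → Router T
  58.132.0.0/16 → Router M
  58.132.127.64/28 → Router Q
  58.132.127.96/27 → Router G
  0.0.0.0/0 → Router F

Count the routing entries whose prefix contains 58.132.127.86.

5

Prefixes containing 58.132.127.86:
  0.0.0.0/0 (default, matches everything)
  58.128.0.0/9 (58.128.0.0 - 58.255.255.255)
  58.128.0.0/13 (58.128.0.0 - 58.135.255.255)
  58.132.0.0/14 (58.132.0.0 - 58.135.255.255)
  58.132.0.0/16 (58.132.0.0 - 58.132.255.255)
Total matching entries: 5.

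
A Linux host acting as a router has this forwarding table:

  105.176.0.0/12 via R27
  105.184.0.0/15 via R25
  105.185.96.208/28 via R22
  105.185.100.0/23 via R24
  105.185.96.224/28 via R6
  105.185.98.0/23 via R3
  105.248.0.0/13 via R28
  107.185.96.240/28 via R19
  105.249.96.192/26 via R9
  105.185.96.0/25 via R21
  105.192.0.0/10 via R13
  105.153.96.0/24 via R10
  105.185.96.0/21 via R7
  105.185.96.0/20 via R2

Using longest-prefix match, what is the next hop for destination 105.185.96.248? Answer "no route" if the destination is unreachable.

R7

Routes whose prefix contains 105.185.96.248:
  105.176.0.0/12 (105.176.0.0 - 105.191.255.255) -> R27
  105.184.0.0/15 (105.184.0.0 - 105.185.255.255) -> R25
  105.185.96.0/20 (105.185.96.0 - 105.185.111.255) -> R2
  105.185.96.0/21 (105.185.96.0 - 105.185.103.255) -> R7
More-specific entries that do NOT match:
  105.185.96.208/28 (105.185.96.208 - 105.185.96.223) does not contain 105.185.96.248
  105.185.96.224/28 (105.185.96.224 - 105.185.96.239) does not contain 105.185.96.248
  107.185.96.240/28 (107.185.96.240 - 107.185.96.255) does not contain 105.185.96.248
  105.249.96.192/26 (105.249.96.192 - 105.249.96.255) does not contain 105.185.96.248
  105.185.96.0/25 (105.185.96.0 - 105.185.96.127) does not contain 105.185.96.248
  105.153.96.0/24 (105.153.96.0 - 105.153.96.255) does not contain 105.185.96.248
  105.185.100.0/23 (105.185.100.0 - 105.185.101.255) does not contain 105.185.96.248
  105.185.98.0/23 (105.185.98.0 - 105.185.99.255) does not contain 105.185.96.248
Longest matching prefix is /21 -> next hop R7.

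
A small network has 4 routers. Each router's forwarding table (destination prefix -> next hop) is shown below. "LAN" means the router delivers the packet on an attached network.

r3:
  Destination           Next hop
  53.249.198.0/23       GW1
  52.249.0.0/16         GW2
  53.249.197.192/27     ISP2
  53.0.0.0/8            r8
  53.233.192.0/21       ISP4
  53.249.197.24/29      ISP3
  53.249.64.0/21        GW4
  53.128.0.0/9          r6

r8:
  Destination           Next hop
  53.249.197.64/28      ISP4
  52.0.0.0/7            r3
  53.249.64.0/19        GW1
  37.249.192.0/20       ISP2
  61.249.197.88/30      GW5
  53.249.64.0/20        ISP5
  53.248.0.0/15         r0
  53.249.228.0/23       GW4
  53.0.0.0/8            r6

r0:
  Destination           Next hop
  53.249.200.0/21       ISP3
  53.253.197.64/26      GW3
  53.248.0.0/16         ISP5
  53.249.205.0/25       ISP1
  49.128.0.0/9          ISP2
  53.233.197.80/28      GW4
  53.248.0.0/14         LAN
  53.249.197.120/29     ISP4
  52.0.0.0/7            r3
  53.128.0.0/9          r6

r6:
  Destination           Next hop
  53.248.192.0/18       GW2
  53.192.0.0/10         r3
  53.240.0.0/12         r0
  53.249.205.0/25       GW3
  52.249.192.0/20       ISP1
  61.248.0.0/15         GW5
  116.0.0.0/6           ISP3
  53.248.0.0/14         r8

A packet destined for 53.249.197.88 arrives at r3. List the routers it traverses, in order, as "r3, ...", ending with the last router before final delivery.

r3, r6, r8, r0

At r3: longest match for 53.249.197.88 is 53.128.0.0/9 -> r6
At r6: longest match for 53.249.197.88 is 53.248.0.0/14 -> r8
At r8: longest match for 53.249.197.88 is 53.248.0.0/15 -> r0
At r0: longest match for 53.249.197.88 is 53.248.0.0/14 -> LAN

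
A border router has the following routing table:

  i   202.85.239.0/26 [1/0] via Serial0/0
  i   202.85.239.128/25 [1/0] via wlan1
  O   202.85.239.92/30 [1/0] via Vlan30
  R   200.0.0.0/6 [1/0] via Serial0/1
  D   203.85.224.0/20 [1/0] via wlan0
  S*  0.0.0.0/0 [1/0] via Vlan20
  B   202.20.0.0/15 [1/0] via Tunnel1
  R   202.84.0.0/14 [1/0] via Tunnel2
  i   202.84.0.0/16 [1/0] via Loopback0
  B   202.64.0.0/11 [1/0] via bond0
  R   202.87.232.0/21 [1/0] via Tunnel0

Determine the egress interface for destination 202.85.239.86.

Tunnel2

Routes whose prefix contains 202.85.239.86:
  0.0.0.0/0 (default, matches everything) -> Vlan20
  200.0.0.0/6 (200.0.0.0 - 203.255.255.255) -> Serial0/1
  202.64.0.0/11 (202.64.0.0 - 202.95.255.255) -> bond0
  202.84.0.0/14 (202.84.0.0 - 202.87.255.255) -> Tunnel2
More-specific entries that do NOT match:
  202.85.239.92/30 (202.85.239.92 - 202.85.239.95) does not contain 202.85.239.86
  202.85.239.0/26 (202.85.239.0 - 202.85.239.63) does not contain 202.85.239.86
  202.85.239.128/25 (202.85.239.128 - 202.85.239.255) does not contain 202.85.239.86
  202.87.232.0/21 (202.87.232.0 - 202.87.239.255) does not contain 202.85.239.86
  203.85.224.0/20 (203.85.224.0 - 203.85.239.255) does not contain 202.85.239.86
  202.84.0.0/16 (202.84.0.0 - 202.84.255.255) does not contain 202.85.239.86
  202.20.0.0/15 (202.20.0.0 - 202.21.255.255) does not contain 202.85.239.86
Longest matching prefix is /14 -> interface Tunnel2.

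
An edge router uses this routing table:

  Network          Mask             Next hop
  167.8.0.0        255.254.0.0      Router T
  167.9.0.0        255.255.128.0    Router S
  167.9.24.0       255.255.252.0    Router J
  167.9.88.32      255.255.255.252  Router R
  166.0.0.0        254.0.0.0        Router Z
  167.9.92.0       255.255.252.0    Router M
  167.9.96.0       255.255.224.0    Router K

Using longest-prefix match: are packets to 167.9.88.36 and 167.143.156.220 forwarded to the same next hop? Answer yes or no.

no

167.9.88.36: longest match 167.9.0.0/17 -> Router S
167.143.156.220: longest match 166.0.0.0/7 -> Router Z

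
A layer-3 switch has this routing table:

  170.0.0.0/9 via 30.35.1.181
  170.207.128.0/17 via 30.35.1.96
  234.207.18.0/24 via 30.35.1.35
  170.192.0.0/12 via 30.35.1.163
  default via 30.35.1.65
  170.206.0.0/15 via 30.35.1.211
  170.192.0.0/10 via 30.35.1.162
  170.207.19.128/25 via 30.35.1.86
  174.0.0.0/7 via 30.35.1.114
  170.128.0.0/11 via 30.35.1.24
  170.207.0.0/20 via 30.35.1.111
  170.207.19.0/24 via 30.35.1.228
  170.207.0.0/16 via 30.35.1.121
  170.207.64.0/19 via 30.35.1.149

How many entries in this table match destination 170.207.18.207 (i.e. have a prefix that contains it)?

Prefixes containing 170.207.18.207:
  0.0.0.0/0 (default, matches everything)
  170.192.0.0/10 (170.192.0.0 - 170.255.255.255)
  170.192.0.0/12 (170.192.0.0 - 170.207.255.255)
  170.206.0.0/15 (170.206.0.0 - 170.207.255.255)
  170.207.0.0/16 (170.207.0.0 - 170.207.255.255)
Total matching entries: 5.

5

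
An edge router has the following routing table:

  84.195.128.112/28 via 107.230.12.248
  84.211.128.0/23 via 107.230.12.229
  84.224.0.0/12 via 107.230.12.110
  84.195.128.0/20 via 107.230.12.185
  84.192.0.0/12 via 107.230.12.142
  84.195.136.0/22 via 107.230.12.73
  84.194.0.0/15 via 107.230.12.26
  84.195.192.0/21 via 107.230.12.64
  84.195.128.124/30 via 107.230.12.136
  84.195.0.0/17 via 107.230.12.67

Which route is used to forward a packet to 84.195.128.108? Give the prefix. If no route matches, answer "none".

Entries matching 84.195.128.108:
  84.192.0.0/12 (84.192.0.0 - 84.207.255.255)
  84.194.0.0/15 (84.194.0.0 - 84.195.255.255)
  84.195.128.0/20 (84.195.128.0 - 84.195.143.255)
Most specific is 84.195.128.0/20.

84.195.128.0/20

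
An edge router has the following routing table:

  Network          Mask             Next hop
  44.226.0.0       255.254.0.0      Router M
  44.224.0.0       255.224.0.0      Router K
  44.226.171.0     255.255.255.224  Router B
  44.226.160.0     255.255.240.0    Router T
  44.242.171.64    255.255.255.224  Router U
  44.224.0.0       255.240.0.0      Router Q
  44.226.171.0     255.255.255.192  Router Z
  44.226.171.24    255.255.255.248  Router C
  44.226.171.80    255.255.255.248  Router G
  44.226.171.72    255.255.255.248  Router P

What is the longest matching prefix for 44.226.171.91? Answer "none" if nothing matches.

44.226.160.0/20

Entries matching 44.226.171.91:
  44.224.0.0/11 (44.224.0.0 - 44.255.255.255)
  44.224.0.0/12 (44.224.0.0 - 44.239.255.255)
  44.226.0.0/15 (44.226.0.0 - 44.227.255.255)
  44.226.160.0/20 (44.226.160.0 - 44.226.175.255)
Most specific is 44.226.160.0/20.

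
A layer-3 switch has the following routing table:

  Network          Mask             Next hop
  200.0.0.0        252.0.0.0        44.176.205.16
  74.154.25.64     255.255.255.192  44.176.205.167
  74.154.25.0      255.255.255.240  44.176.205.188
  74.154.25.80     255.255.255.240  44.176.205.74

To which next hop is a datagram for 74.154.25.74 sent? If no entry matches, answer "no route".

Routes whose prefix contains 74.154.25.74:
  74.154.25.64/26 (74.154.25.64 - 74.154.25.127) -> 44.176.205.167
More-specific entries that do NOT match:
  74.154.25.0/28 (74.154.25.0 - 74.154.25.15) does not contain 74.154.25.74
  74.154.25.80/28 (74.154.25.80 - 74.154.25.95) does not contain 74.154.25.74
Longest matching prefix is /26 -> next hop 44.176.205.167.

44.176.205.167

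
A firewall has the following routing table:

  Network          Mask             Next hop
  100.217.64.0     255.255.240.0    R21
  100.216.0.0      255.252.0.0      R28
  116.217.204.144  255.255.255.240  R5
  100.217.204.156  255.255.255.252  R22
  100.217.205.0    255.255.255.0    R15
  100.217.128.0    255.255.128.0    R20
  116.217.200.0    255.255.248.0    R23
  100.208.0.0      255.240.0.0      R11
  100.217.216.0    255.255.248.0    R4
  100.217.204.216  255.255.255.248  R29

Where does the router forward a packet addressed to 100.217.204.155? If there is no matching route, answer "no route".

Routes whose prefix contains 100.217.204.155:
  100.208.0.0/12 (100.208.0.0 - 100.223.255.255) -> R11
  100.216.0.0/14 (100.216.0.0 - 100.219.255.255) -> R28
  100.217.128.0/17 (100.217.128.0 - 100.217.255.255) -> R20
More-specific entries that do NOT match:
  100.217.204.156/30 (100.217.204.156 - 100.217.204.159) does not contain 100.217.204.155
  100.217.204.216/29 (100.217.204.216 - 100.217.204.223) does not contain 100.217.204.155
  116.217.204.144/28 (116.217.204.144 - 116.217.204.159) does not contain 100.217.204.155
  100.217.205.0/24 (100.217.205.0 - 100.217.205.255) does not contain 100.217.204.155
  116.217.200.0/21 (116.217.200.0 - 116.217.207.255) does not contain 100.217.204.155
  100.217.216.0/21 (100.217.216.0 - 100.217.223.255) does not contain 100.217.204.155
  100.217.64.0/20 (100.217.64.0 - 100.217.79.255) does not contain 100.217.204.155
Longest matching prefix is /17 -> next hop R20.

R20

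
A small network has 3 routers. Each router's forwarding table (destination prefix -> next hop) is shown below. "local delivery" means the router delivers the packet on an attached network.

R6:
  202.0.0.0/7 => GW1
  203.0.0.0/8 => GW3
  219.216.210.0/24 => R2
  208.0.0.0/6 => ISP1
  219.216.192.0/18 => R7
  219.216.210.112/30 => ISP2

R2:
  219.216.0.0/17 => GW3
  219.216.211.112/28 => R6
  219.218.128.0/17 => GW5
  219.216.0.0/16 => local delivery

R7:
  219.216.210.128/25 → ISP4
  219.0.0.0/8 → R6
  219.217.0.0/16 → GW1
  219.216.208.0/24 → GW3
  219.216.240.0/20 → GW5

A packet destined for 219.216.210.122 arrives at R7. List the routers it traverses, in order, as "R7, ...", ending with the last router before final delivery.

At R7: longest match for 219.216.210.122 is 219.0.0.0/8 -> R6
At R6: longest match for 219.216.210.122 is 219.216.210.0/24 -> R2
At R2: longest match for 219.216.210.122 is 219.216.0.0/16 -> local delivery

R7, R6, R2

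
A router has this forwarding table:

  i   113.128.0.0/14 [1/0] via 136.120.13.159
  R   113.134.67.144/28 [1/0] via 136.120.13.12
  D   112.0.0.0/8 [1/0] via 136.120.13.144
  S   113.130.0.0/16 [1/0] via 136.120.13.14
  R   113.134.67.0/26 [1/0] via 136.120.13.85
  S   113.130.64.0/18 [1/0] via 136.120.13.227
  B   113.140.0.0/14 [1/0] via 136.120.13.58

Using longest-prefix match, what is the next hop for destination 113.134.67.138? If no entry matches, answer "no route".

no route

No entry's prefix contains 113.134.67.138; there is no default route.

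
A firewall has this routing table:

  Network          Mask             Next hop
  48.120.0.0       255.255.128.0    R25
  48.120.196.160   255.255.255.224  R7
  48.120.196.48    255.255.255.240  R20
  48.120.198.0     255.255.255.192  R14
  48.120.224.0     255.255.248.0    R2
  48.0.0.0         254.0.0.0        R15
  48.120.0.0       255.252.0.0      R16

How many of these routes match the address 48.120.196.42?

2

Prefixes containing 48.120.196.42:
  48.0.0.0/7 (48.0.0.0 - 49.255.255.255)
  48.120.0.0/14 (48.120.0.0 - 48.123.255.255)
Total matching entries: 2.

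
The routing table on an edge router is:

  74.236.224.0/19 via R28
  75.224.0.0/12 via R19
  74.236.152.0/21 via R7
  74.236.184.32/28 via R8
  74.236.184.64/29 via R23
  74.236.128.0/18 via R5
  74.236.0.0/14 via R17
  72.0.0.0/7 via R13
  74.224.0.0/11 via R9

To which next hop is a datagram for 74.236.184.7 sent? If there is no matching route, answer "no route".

R5

Routes whose prefix contains 74.236.184.7:
  74.224.0.0/11 (74.224.0.0 - 74.255.255.255) -> R9
  74.236.0.0/14 (74.236.0.0 - 74.239.255.255) -> R17
  74.236.128.0/18 (74.236.128.0 - 74.236.191.255) -> R5
More-specific entries that do NOT match:
  74.236.184.64/29 (74.236.184.64 - 74.236.184.71) does not contain 74.236.184.7
  74.236.184.32/28 (74.236.184.32 - 74.236.184.47) does not contain 74.236.184.7
  74.236.152.0/21 (74.236.152.0 - 74.236.159.255) does not contain 74.236.184.7
  74.236.224.0/19 (74.236.224.0 - 74.236.255.255) does not contain 74.236.184.7
Longest matching prefix is /18 -> next hop R5.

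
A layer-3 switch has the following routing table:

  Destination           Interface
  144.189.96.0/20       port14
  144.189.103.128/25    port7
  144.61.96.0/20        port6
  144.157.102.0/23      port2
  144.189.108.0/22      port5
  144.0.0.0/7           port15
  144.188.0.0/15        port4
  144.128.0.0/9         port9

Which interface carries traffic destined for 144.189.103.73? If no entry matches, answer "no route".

port14

Routes whose prefix contains 144.189.103.73:
  144.0.0.0/7 (144.0.0.0 - 145.255.255.255) -> port15
  144.128.0.0/9 (144.128.0.0 - 144.255.255.255) -> port9
  144.188.0.0/15 (144.188.0.0 - 144.189.255.255) -> port4
  144.189.96.0/20 (144.189.96.0 - 144.189.111.255) -> port14
More-specific entries that do NOT match:
  144.189.103.128/25 (144.189.103.128 - 144.189.103.255) does not contain 144.189.103.73
  144.157.102.0/23 (144.157.102.0 - 144.157.103.255) does not contain 144.189.103.73
  144.189.108.0/22 (144.189.108.0 - 144.189.111.255) does not contain 144.189.103.73
Longest matching prefix is /20 -> interface port14.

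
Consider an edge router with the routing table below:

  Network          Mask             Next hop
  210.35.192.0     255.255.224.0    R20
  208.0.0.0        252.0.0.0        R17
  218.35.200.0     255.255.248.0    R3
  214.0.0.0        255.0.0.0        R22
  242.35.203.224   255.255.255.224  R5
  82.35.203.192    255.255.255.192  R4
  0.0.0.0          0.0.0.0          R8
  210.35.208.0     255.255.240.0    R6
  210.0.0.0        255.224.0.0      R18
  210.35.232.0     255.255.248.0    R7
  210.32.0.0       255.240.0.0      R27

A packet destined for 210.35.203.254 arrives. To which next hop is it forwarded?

Routes whose prefix contains 210.35.203.254:
  0.0.0.0/0 (default, matches everything) -> R8
  208.0.0.0/6 (208.0.0.0 - 211.255.255.255) -> R17
  210.32.0.0/12 (210.32.0.0 - 210.47.255.255) -> R27
  210.35.192.0/19 (210.35.192.0 - 210.35.223.255) -> R20
More-specific entries that do NOT match:
  242.35.203.224/27 (242.35.203.224 - 242.35.203.255) does not contain 210.35.203.254
  82.35.203.192/26 (82.35.203.192 - 82.35.203.255) does not contain 210.35.203.254
  218.35.200.0/21 (218.35.200.0 - 218.35.207.255) does not contain 210.35.203.254
  210.35.232.0/21 (210.35.232.0 - 210.35.239.255) does not contain 210.35.203.254
  210.35.208.0/20 (210.35.208.0 - 210.35.223.255) does not contain 210.35.203.254
Longest matching prefix is /19 -> next hop R20.

R20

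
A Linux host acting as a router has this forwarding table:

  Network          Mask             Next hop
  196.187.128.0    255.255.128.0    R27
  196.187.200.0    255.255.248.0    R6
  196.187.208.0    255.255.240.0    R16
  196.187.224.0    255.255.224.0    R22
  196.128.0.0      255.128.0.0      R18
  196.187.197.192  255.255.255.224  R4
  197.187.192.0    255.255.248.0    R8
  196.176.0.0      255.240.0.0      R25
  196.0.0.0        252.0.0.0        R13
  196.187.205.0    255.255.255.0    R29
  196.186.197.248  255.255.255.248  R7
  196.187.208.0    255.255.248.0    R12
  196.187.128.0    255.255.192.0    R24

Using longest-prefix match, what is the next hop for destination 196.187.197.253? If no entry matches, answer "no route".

Routes whose prefix contains 196.187.197.253:
  196.0.0.0/6 (196.0.0.0 - 199.255.255.255) -> R13
  196.128.0.0/9 (196.128.0.0 - 196.255.255.255) -> R18
  196.176.0.0/12 (196.176.0.0 - 196.191.255.255) -> R25
  196.187.128.0/17 (196.187.128.0 - 196.187.255.255) -> R27
More-specific entries that do NOT match:
  196.186.197.248/29 (196.186.197.248 - 196.186.197.255) does not contain 196.187.197.253
  196.187.197.192/27 (196.187.197.192 - 196.187.197.223) does not contain 196.187.197.253
  196.187.205.0/24 (196.187.205.0 - 196.187.205.255) does not contain 196.187.197.253
  196.187.200.0/21 (196.187.200.0 - 196.187.207.255) does not contain 196.187.197.253
  197.187.192.0/21 (197.187.192.0 - 197.187.199.255) does not contain 196.187.197.253
  196.187.208.0/21 (196.187.208.0 - 196.187.215.255) does not contain 196.187.197.253
  196.187.208.0/20 (196.187.208.0 - 196.187.223.255) does not contain 196.187.197.253
  196.187.224.0/19 (196.187.224.0 - 196.187.255.255) does not contain 196.187.197.253
  196.187.128.0/18 (196.187.128.0 - 196.187.191.255) does not contain 196.187.197.253
Longest matching prefix is /17 -> next hop R27.

R27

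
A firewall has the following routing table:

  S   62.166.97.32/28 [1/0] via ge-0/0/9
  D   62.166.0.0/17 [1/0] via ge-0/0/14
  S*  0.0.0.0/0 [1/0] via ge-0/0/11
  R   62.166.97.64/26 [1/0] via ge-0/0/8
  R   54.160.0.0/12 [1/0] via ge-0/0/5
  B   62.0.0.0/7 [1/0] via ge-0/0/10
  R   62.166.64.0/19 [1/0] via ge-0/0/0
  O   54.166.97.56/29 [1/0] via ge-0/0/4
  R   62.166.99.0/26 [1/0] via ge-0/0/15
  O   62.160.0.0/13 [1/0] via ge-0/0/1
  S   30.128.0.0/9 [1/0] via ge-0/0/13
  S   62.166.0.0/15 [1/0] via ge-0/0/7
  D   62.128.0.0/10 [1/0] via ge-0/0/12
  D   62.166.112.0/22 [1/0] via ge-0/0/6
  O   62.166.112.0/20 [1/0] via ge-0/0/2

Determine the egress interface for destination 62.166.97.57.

Routes whose prefix contains 62.166.97.57:
  0.0.0.0/0 (default, matches everything) -> ge-0/0/11
  62.0.0.0/7 (62.0.0.0 - 63.255.255.255) -> ge-0/0/10
  62.128.0.0/10 (62.128.0.0 - 62.191.255.255) -> ge-0/0/12
  62.160.0.0/13 (62.160.0.0 - 62.167.255.255) -> ge-0/0/1
  62.166.0.0/15 (62.166.0.0 - 62.167.255.255) -> ge-0/0/7
  62.166.0.0/17 (62.166.0.0 - 62.166.127.255) -> ge-0/0/14
More-specific entries that do NOT match:
  54.166.97.56/29 (54.166.97.56 - 54.166.97.63) does not contain 62.166.97.57
  62.166.97.32/28 (62.166.97.32 - 62.166.97.47) does not contain 62.166.97.57
  62.166.97.64/26 (62.166.97.64 - 62.166.97.127) does not contain 62.166.97.57
  62.166.99.0/26 (62.166.99.0 - 62.166.99.63) does not contain 62.166.97.57
  62.166.112.0/22 (62.166.112.0 - 62.166.115.255) does not contain 62.166.97.57
  62.166.112.0/20 (62.166.112.0 - 62.166.127.255) does not contain 62.166.97.57
  62.166.64.0/19 (62.166.64.0 - 62.166.95.255) does not contain 62.166.97.57
Longest matching prefix is /17 -> interface ge-0/0/14.

ge-0/0/14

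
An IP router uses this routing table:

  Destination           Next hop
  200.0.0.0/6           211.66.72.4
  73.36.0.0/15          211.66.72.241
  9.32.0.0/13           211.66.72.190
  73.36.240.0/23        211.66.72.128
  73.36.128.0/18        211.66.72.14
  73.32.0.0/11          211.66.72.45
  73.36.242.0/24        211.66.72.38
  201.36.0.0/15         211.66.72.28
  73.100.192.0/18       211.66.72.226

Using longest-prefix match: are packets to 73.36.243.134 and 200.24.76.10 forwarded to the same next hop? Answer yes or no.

73.36.243.134: longest match 73.36.0.0/15 -> 211.66.72.241
200.24.76.10: longest match 200.0.0.0/6 -> 211.66.72.4

no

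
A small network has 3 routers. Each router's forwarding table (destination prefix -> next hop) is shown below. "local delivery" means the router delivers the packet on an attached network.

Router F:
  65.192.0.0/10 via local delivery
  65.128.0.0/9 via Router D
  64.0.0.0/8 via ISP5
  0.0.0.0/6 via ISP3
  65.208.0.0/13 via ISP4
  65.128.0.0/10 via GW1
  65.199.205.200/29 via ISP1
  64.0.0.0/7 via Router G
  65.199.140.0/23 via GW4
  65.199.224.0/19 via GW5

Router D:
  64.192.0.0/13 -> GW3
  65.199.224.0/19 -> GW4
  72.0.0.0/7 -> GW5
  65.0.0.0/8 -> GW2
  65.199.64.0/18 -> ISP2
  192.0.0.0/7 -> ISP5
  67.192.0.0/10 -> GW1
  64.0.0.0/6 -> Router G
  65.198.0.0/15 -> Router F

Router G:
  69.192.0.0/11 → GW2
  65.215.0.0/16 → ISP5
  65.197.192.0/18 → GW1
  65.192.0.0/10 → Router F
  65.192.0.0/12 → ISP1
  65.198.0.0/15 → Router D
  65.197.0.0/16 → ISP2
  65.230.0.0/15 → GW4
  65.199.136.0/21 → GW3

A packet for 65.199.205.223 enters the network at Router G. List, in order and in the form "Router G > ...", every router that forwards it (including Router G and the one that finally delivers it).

At Router G: longest match for 65.199.205.223 is 65.198.0.0/15 -> Router D
At Router D: longest match for 65.199.205.223 is 65.198.0.0/15 -> Router F
At Router F: longest match for 65.199.205.223 is 65.192.0.0/10 -> local delivery

Router G > Router D > Router F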